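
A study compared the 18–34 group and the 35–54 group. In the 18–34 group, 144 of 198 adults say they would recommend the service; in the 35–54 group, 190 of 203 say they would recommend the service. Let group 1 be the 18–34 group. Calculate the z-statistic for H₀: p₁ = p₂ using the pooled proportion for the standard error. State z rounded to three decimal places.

p̂₁ = 144/198 = 0.72727, p̂₂ = 190/203 = 0.93596.
Pooled p̂ = (144+190)/(198+203) = 334/401 = 0.83292.
SE = √[p̂(1−p̂)(1/n₁+1/n₂)] = √[0.83292·0.16708·(1/198+1/203)] ≈ 0.037261.
z = -0.20869/0.037261 = -5.601.

z = -5.601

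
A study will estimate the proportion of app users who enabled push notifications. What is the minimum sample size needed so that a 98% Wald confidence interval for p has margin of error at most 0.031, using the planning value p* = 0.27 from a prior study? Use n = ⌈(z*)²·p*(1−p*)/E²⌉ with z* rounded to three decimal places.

z* = 2.326 at the 98% level.
p*(1−p*) = 0.27·0.73 = 0.1971.
(z*)²·p*(1−p*)/E² = 5.410276·0.1971/0.000961 = 1109.641.
Rounding up, n = 1110.

n = 1110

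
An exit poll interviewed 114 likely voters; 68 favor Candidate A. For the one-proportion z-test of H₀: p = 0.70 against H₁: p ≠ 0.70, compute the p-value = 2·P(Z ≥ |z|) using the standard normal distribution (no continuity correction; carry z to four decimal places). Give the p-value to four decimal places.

p-value = 0.0159

Sample proportion p̂ = 68/114 = 0.59649.
SE₀ = √(0.70·0.30/114) = 0.042920.
z = (p̂ − p₀)/SE = (68/114 − 0.70)/0.042920 ≈ -2.4117.
p-value = 2·P(Z ≥ |z|) with z = -2.4117 → 0.0159.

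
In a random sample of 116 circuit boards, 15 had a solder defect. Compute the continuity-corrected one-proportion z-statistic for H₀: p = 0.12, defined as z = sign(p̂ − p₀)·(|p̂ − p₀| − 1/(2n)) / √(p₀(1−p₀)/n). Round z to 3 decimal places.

z = 0.166

The sample proportion is 15/116 = 0.12931. p̂ − p₀ = 0.009310.
1/(2n) = 0.004310.
Corrected numerator: |0.009310| − 0.004310 = 0.005000.
Null standard error: √(0.12·0.88/116) = √0.000910345 = 0.030172.
z = +0.005000/0.030172 = 0.166.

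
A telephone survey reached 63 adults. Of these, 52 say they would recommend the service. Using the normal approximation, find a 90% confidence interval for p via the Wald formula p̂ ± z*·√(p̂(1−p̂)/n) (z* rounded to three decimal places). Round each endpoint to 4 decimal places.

(0.7467, 0.9041)

The sample proportion is 52/63 = 0.82540.
SE = √(p̂(1−p̂)/n) = √(0.144117/63) = 0.047829.
The 90% critical value is z* = 1.645.
Margin of error: 1.645 × 0.047829 = 0.07868.
So the interval runs from 0.7467 to 0.9041.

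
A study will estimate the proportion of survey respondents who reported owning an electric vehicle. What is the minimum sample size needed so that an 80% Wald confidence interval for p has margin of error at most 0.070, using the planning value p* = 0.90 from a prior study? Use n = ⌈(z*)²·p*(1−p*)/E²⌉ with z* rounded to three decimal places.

n = 31

z* = 1.282 at the 80% level.
p*(1−p*) = 0.0900.
Required n before rounding: 1.643524 × 0.0900 / 0.070² = 30.187.
Rounding up, n = 31.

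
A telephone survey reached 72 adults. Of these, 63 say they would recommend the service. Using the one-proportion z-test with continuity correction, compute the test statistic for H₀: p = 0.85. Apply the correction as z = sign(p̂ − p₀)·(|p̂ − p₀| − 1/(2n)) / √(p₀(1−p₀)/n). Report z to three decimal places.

Sample proportion p̂ = 63/72 = 0.87500. p̂ − p₀ = 0.025000.
1/(2n) = 0.006944.
Corrected numerator: |0.025000| − 0.006944 = 0.018056.
Under H₀, SE = √(p₀(1−p₀)/n) = √(0.85·0.15/72) = √0.001770833 = 0.042081.
z = (+)0.018056/0.042081 = 0.429.

z = 0.429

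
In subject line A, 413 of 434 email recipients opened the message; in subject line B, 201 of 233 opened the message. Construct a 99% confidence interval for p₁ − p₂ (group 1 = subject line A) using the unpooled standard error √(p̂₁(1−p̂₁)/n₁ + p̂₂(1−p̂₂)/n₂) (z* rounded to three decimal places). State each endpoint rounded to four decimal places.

p̂₁ = 0.95161, p̂₂ = 0.86266, so the observed difference is 0.08895.
Unpooled SE = √(p̂₁(1−p̂₁)/n₁ + p̂₂(1−p̂₂)/n₂) = √(0.000106096 + 0.000508485) = 0.024791.
z* = 2.576 at the 99% level. Margin = 2.576·0.024791 = 0.06386.
Interval: 0.08895 ± 0.06386 → (0.0251, 0.1528).

(0.0251, 0.1528)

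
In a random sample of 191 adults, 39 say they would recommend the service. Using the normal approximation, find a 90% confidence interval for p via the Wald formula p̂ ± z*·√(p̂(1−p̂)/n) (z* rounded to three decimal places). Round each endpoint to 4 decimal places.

p̂ = 39/191 = 0.20419.
Standard error of p̂: √(0.162496/191) = √0.000850762 = 0.029168.
The 90% critical value is z* = 1.645.
Margin of error: 1.645 × 0.029168 = 0.04798.
Interval: 0.20419 ± 0.04798 → (0.1562, 0.2522).

(0.1562, 0.2522)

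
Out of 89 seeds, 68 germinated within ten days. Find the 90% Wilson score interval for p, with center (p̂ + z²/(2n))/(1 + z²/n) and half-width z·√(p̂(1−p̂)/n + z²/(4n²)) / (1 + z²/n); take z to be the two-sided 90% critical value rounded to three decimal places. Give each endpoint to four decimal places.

p̂ = 68/89 = 0.76404; z = 1.645, so z² = 2.706025.
Denominator 1 + z²/n = 1 + 2.706025/89 = 1.030405.
Adjusted center: (0.76404 + z²/(2n))/1.030405 = 0.75625.
Radicand: p̂(1−p̂)/n + z²/(4n²) = 0.002025621 + 0.000085407 = 0.002111028.
Half-width = 1.645·√0.002111028/1.030405 = 0.07335.
So the interval runs from 0.6829 to 0.8296.

(0.6829, 0.8296)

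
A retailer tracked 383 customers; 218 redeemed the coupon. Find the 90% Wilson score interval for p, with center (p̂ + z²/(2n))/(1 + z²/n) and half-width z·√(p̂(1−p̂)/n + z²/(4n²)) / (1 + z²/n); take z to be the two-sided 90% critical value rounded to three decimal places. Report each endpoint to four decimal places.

(0.5272, 0.6102)

p̂ = 218/383 = 0.56919; z = 1.645, so z² = 2.706025.
Denominator 1 + z²/n = 1 + 2.706025/383 = 1.007065.
Adjusted center: (0.56919 + z²/(2n))/1.007065 = 0.56871.
Radicand: p̂(1−p̂)/n + z²/(4n²) = 0.000640242 + 0.000004612 = 0.000644854.
Half-width = z·√(radicand)/denom = 1.645·0.025394/1.007065 = 0.04148.
Interval: 0.56871 ± 0.04148 → (0.5272, 0.6102).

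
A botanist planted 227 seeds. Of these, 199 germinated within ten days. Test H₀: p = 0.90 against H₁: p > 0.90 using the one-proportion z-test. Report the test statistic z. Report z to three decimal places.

p̂ = 199/227 = 0.87665.
SE₀ = √(0.90·0.10/227) = 0.019912.
z = (p̂ − p₀)/SE = (0.87665 − 0.90)/0.019912 = -1.173.

z = -1.173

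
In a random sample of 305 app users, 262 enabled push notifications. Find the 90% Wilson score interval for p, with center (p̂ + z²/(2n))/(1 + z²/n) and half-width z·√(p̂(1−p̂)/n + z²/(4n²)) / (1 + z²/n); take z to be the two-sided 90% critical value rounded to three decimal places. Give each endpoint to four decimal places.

Here p̂ = 262/305 = 0.85902 and z = 1.645 (z² = 2.706025).
1 + z²/n = 1.008872.
Center = (0.85902 + 0.004436)/1.008872 = 0.85586.
Radicand: p̂(1−p̂)/n + z²/(4n²) = 0.000397073 + 0.000007272 = 0.000404345.
Half-width = 1.645·√0.000404345/1.008872 = 0.03279.
Interval: 0.85586 ± 0.03279 → (0.8231, 0.8886).

(0.8231, 0.8886)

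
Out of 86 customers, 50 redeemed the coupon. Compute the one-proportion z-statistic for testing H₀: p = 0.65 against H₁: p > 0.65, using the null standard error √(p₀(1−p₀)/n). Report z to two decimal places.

z = -1.33

p̂ = 50/86 = 0.58140.
Under H₀, SE = √(p₀(1−p₀)/n) = √(0.65·0.35/86) = √0.002645349 = 0.051433.
z = (p̂ − p₀)/SE = (0.58140 − 0.65)/0.051433 = -1.33.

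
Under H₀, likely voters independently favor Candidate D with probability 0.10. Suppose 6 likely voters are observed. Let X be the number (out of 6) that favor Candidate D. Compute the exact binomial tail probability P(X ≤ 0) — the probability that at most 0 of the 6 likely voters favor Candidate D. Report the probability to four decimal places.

P = 0.5314

X ~ Binomial(n=6, p=0.10).
P(X ≤ 0) = C(6,0)·0.10^0·0.90^6.
= 0.531441 = 0.5314.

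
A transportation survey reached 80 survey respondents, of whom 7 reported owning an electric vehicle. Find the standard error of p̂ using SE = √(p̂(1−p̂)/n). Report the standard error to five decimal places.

The sample proportion is 7/80 = 0.08750.
p̂(1−p̂) = 0.079844.
SE = √(0.079844/80) = 0.03159.

SE = 0.03159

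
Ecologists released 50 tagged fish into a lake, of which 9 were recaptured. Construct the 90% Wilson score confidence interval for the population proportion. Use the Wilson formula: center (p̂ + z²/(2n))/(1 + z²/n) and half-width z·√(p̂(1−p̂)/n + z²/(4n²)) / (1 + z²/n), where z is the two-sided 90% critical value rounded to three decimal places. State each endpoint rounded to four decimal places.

p̂ = 9/50 = 0.18000; z = 1.645, so z² = 2.706025.
1 + z²/n = 1.054121.
Adjusted center: (0.18000 + z²/(2n))/1.054121 = 0.19643.
Radicand: p̂(1−p̂)/n + z²/(4n²) = 0.002952000 + 0.000270603 = 0.003222603.
Half-width = 1.645·√0.003222603/1.054121 = 0.08859.
So the interval runs from 0.1078 to 0.2850.

(0.1078, 0.2850)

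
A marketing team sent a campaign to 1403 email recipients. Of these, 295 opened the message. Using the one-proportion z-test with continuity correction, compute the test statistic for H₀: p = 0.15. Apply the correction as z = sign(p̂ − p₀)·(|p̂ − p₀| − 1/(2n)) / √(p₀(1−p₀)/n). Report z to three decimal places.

z = 6.284

p̂ = 295/1403 = 0.21026. p̂ − p₀ = 0.060264.
Continuity correction 1/(2n) = 1/2806 = 0.000356.
Corrected numerator: |0.060264| − 0.000356 = 0.059908.
SE₀ = √(0.15·0.85/1403) = 0.009533.
z = +0.059908/0.009533 = 6.284.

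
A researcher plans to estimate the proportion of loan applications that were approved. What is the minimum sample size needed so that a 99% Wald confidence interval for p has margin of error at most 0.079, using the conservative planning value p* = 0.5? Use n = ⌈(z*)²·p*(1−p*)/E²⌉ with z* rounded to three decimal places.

n = 266

z* = 2.576 at the 99% level.
p*(1−p*) = 0.2500.
Required n before rounding: 6.635776 × 0.2500 / 0.079² = 265.814.
Rounding up, n = 266.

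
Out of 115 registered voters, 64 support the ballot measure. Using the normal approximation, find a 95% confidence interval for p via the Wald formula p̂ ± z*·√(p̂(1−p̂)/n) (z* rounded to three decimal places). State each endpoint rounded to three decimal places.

Sample proportion p̂ = 64/115 = 0.55652.
Standard error of p̂: √(0.246805/115) = √0.002146133 = 0.046326.
For 95% confidence, z* = 1.960.
Margin of error: 1.960 × 0.046326 = 0.09080.
Interval: 0.55652 ± 0.09080 → (0.466, 0.647).

(0.466, 0.647)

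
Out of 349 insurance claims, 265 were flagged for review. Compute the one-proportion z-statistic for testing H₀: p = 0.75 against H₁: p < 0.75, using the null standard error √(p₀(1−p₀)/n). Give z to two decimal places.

z = 0.40

Sample proportion p̂ = 265/349 = 0.75931.
Under H₀, SE = √(p₀(1−p₀)/n) = √(0.75·0.25/349) = √0.000537249 = 0.023179.
Test statistic: z = 0.00931/0.023179 = 0.40.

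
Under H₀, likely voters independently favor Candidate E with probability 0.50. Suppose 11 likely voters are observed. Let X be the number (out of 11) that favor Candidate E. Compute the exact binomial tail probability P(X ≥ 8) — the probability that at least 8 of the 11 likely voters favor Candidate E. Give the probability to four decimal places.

X is binomial with n = 11 and p = 0.50.
P(X ≥ 8) = C(11,8)·0.50^8·0.50^3 + C(11,9)·0.50^9·0.50^2 + C(11,10)·0.50^10·0.50^1 + C(11,11)·0.50^11·0.50^0.
= 0.080566 + 0.026855 + 0.005371 + 0.000488 = 0.1133.

P = 0.1133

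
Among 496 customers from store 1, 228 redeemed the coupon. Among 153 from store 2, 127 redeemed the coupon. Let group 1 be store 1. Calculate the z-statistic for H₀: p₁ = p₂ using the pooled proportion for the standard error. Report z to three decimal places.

z = -8.046

p̂₁ = 228/496 = 0.45968, p̂₂ = 127/153 = 0.83007.
Pooling: p̂ = 355/649 = 0.54700.
SE = √[p̂(1−p̂)(1/n₁+1/n₂)] = √[0.54700·0.45300·(1/496+1/153)] ≈ 0.046034.
z = -0.37039/0.046034 = -8.046.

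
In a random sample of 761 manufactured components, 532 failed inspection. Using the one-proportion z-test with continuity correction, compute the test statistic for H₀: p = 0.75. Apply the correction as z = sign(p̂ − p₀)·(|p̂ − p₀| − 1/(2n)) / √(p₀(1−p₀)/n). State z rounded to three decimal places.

z = -3.202

The sample proportion is 532/761 = 0.69908. p̂ − p₀ = -0.050920.
1/(2n) = 0.000657.
Corrected numerator: |-0.050920| − 0.000657 = 0.050263.
Under H₀, SE = √(p₀(1−p₀)/n) = √(0.75·0.25/761) = √0.000246386 = 0.015697.
z = −0.050263/0.015697 = -3.202.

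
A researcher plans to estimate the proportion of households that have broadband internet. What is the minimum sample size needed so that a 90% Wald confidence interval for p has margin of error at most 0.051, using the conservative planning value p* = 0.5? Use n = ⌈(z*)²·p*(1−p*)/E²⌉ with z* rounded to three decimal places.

n = 261

z* = 1.645 at the 90% level.
p*(1−p*) = 0.2500.
(z*)²·p*(1−p*)/E² = 2.706025·0.2500/0.002601 = 260.095.
⌈260.095⌉ = 261.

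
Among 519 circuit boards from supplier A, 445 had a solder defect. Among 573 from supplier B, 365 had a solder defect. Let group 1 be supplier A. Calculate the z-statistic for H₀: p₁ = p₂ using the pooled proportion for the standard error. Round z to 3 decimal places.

Sample proportions: p̂₁ = 445/519 = 0.85742 and p̂₂ = 365/573 = 0.63700.
Pooling: p̂ = 810/1092 = 0.74176.
SE = √[p̂(1−p̂)(1/n₁+1/n₂)] = √[0.74176·0.25824·(1/519+1/573)] ≈ 0.026521.
z = 0.22042/0.026521 = 8.311.

z = 8.311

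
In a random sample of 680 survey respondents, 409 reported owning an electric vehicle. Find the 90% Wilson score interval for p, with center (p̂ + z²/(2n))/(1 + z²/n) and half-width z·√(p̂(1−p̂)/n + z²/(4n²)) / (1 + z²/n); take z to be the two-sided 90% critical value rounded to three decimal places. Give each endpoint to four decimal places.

Here p̂ = 409/680 = 0.60147 and z = 1.645 (z² = 2.706025).
Denominator 1 + z²/n = 1 + 2.706025/680 = 1.003979.
Adjusted center: (0.60147 + z²/(2n))/1.003979 = 0.60107.
Radicand: p̂(1−p̂)/n + z²/(4n²) = 0.000352505 + 0.000001463 = 0.000353968.
Half-width = 1.645·√0.000353968/1.003979 = 0.03083.
So the interval runs from 0.5702 to 0.6319.

(0.5702, 0.6319)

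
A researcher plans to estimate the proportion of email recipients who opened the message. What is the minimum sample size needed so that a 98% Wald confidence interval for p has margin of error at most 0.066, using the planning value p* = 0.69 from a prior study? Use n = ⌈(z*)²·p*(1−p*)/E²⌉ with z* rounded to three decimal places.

n = 266

The 98% critical value is z* = 2.326.
p*(1−p*) = 0.2139.
(z*)²·p*(1−p*)/E² = 5.410276·0.2139/0.004356 = 265.670.
Rounding up, n = 266.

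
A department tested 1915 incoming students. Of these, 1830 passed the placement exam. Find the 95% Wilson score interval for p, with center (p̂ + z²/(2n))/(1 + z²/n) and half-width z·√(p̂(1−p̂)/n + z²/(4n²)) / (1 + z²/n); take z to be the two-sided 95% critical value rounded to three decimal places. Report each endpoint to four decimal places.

(0.9454, 0.9640)

p̂ = 1830/1915 = 0.95561; z = 1.960, so z² = 3.841600.
Denominator 1 + z²/n = 1 + 3.841600/1915 = 1.002006.
Center = (0.95561 + 0.001003)/1.002006 = 0.95470.
Radicand: p̂(1−p̂)/n + z²/(4n²) = 0.000022149 + 0.000000262 = 0.000022411.
Half-width = z·√(radicand)/denom = 1.960·0.004734/1.002006 = 0.00926.
Interval: 0.95470 ± 0.00926 → (0.9454, 0.9640).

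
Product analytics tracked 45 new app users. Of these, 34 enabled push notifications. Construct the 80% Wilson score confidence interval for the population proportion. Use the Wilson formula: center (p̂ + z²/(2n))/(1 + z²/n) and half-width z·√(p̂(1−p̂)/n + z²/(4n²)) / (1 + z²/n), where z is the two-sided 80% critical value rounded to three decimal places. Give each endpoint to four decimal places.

Here p̂ = 34/45 = 0.75556 and z = 1.282 (z² = 1.643524).
Denominator 1 + z²/n = 1 + 1.643524/45 = 1.036523.
Adjusted center: (0.75556 + z²/(2n))/1.036523 = 0.74655.
Radicand: p̂(1−p̂)/n + z²/(4n²) = 0.004104252 + 0.000202904 = 0.004307156.
Half-width = z·√(radicand)/denom = 1.282·0.065629/1.036523 = 0.08117.
So the interval runs from 0.6654 to 0.8277.

(0.6654, 0.8277)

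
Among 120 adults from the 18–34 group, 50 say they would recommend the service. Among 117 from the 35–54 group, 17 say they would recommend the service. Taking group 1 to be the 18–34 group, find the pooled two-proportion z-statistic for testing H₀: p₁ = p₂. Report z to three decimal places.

p̂₁ = 50/120 = 0.41667, p̂₂ = 17/117 = 0.14530.
Pooled p̂ = (50+17)/(120+117) = 67/237 = 0.28270.
SE = √[p̂(1−p̂)(1/n₁+1/n₂)] = √[0.28270·0.71730·(1/120+1/117)] ≈ 0.058507.
z = 0.27137/0.058507 = 4.638.

z = 4.638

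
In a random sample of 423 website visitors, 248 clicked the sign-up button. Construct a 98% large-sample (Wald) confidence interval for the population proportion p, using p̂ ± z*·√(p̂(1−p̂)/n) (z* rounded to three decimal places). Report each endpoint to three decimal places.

p̂ = 248/423 = 0.58629.
Standard error of p̂: √(0.242554/423) = √0.000573414 = 0.023946.
For 98% confidence, z* = 2.326.
Margin of error: 2.326 × 0.023946 = 0.05570.
Interval: 0.58629 ± 0.05570 → (0.531, 0.642).

(0.531, 0.642)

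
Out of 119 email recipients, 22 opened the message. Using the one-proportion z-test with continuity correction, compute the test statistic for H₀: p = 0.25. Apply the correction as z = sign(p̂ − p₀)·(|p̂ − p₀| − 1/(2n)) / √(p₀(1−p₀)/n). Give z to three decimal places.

Sample proportion p̂ = 22/119 = 0.18487. p̂ − p₀ = -0.065126.
1/(2n) = 0.004202.
Corrected numerator: |-0.065126| − 0.004202 = 0.060924.
Null standard error: √(0.25·0.75/119) = √0.001575630 = 0.039694.
z = −0.060924/0.039694 = -1.535.

z = -1.535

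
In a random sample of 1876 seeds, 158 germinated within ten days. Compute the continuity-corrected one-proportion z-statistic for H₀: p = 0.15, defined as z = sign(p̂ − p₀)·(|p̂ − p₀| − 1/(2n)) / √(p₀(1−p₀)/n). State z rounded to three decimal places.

z = -7.947

Sample proportion p̂ = 158/1876 = 0.08422. p̂ − p₀ = -0.065778.
1/(2n) = 0.000267.
Corrected numerator: |-0.065778| − 0.000267 = 0.065511.
SE₀ = √(0.15·0.85/1876) = 0.008244.
z = −0.065511/0.008244 = -7.947.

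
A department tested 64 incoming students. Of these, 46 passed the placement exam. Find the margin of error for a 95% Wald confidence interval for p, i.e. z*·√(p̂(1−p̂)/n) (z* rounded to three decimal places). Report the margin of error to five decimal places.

ME = 0.11015

Sample proportion p̂ = 46/64 = 0.71875.
SE(p̂) = √(0.71875·0.28125/64) = 0.056201.
z* = 1.960 at the 95% level.
ME = 1.960·0.056201 = 0.11015.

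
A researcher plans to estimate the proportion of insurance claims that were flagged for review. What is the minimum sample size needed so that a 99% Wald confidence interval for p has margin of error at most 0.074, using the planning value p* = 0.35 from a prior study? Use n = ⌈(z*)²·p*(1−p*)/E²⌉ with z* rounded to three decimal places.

For 99% confidence, z* = 2.576.
p*(1−p*) = 0.2275.
Required n before rounding: 6.635776 × 0.2275 / 0.074² = 275.683.
⌈275.683⌉ = 276.

n = 276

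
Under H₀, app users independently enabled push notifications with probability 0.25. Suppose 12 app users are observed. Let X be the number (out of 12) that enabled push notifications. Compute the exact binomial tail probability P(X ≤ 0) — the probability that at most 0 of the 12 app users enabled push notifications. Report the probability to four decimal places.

P = 0.0317

X ~ Binomial(n=12, p=0.25).
P(X ≤ 0) = C(12,0)·0.25^0·0.75^12.
= 0.031676 = 0.0317.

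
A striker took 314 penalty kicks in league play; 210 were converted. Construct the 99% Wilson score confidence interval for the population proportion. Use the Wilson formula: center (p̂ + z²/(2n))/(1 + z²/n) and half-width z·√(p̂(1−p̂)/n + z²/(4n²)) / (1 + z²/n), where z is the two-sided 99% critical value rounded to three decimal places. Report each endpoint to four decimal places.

(0.5975, 0.7331)

p̂ = 210/314 = 0.66879; z = 2.576, so z² = 6.635776.
Denominator 1 + z²/n = 1 + 6.635776/314 = 1.021133.
Center = (0.66879 + 0.010567)/1.021133 = 0.66530.
Radicand: p̂(1−p̂)/n + z²/(4n²) = 0.000705446 + 0.000016826 = 0.000722272.
Half-width = 2.576·√0.000722272/1.021133 = 0.06780.
CI: 0.66530 ± 0.06780 = (0.5975, 0.7331).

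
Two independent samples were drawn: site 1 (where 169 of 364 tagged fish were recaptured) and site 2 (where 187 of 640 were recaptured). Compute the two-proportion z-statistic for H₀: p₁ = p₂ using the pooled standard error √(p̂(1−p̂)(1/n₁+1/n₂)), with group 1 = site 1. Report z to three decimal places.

Sample proportions: p̂₁ = 169/364 = 0.46429 and p̂₂ = 187/640 = 0.29219.
Pooled p̂ = (169+187)/(364+640) = 356/1004 = 0.35458.
SE = √[p̂(1−p̂)(1/n₁+1/n₂)] = √[0.35458·0.64542·(1/364+1/640)] ≈ 0.031405.
z = 0.17210/0.031405 = 5.480.

z = 5.480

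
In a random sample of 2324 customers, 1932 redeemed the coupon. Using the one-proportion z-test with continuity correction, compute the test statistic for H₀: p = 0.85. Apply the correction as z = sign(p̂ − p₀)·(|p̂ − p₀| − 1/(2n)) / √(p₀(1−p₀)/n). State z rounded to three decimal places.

The sample proportion is 1932/2324 = 0.83133. p̂ − p₀ = -0.018675.
1/(2n) = 0.000215.
Corrected numerator: |-0.018675| − 0.000215 = 0.018460.
SE₀ = √(0.85·0.15/2324) = 0.007407.
z = −0.018460/0.007407 = -2.492.

z = -2.492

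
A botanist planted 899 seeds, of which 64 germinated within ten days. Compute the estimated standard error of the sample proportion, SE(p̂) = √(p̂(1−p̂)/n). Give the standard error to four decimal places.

SE = 0.0086

The sample proportion is 64/899 = 0.07119.
p̂(1−p̂) = 0.07119·0.92881 = 0.066122.
SE = √(0.066122/899) = √0.000073551 = 0.0086.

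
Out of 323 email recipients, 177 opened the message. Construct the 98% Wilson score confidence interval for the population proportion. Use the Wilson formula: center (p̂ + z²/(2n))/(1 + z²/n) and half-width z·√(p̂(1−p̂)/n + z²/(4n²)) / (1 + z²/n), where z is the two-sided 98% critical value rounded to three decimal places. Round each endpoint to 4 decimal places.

p̂ = 177/323 = 0.54799; z = 2.326, so z² = 5.410276.
Denominator 1 + z²/n = 1 + 5.410276/323 = 1.016750.
Adjusted center: (0.54799 + z²/(2n))/1.016750 = 0.54720.
Radicand: p̂(1−p̂)/n + z²/(4n²) = 0.000766864 + 0.000012964 = 0.000779828.
Half-width = z·√(radicand)/denom = 2.326·0.027925/1.016750 = 0.06388.
CI: 0.54720 ± 0.06388 = (0.4833, 0.6111).

(0.4833, 0.6111)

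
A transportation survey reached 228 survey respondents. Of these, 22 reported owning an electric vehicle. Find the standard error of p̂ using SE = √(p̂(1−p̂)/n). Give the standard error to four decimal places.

Sample proportion p̂ = 22/228 = 0.09649.
p̂(1−p̂) = 0.09649·0.90351 = 0.087180.
SE = √(0.087180/228) = √0.000382368 = 0.0196.

SE = 0.0196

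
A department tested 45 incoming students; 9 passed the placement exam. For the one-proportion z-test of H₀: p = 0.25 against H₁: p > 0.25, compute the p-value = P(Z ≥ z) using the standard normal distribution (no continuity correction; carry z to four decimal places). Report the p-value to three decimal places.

p-value = 0.781

p̂ = 9/45 = 0.20000.
Null standard error: √(0.25·0.75/45) = √0.004166667 = 0.064550.
Test statistic (full precision, shown to 4 dp): z = (9/45 − 0.25)/SE₀ ≈ -0.7746.
p-value = P(Z ≥ z) with z = -0.7746 → 0.781.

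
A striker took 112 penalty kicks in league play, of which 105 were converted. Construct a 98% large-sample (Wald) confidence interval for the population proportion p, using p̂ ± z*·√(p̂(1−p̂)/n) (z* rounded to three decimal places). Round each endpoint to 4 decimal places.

p̂ = 105/112 = 0.93750.
SE = √(p̂(1−p̂)/n) = √(0.058594/112) = 0.022873.
z* = 2.326 at the 98% level.
Margin = 2.326·0.022873 = 0.05320.
CI: 0.93750 ± 0.05320 = (0.8843, 0.9907).

(0.8843, 0.9907)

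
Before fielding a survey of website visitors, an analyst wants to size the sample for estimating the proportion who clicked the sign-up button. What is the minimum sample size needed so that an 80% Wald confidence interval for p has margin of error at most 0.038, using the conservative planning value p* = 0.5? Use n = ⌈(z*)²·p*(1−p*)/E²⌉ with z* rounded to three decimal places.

For 80% confidence, z* = 1.282.
p*(1−p*) = 0.2500.
(z*)²·p*(1−p*)/E² = 1.643524·0.2500/0.001444 = 284.544.
Rounding up, n = 285.

n = 285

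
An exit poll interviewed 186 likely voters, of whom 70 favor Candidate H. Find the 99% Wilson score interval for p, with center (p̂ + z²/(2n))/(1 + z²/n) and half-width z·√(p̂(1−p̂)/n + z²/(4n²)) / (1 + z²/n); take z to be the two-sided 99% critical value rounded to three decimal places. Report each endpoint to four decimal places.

(0.2906, 0.4706)

Here p̂ = 70/186 = 0.37634 and z = 2.576 (z² = 6.635776).
Denominator 1 + z²/n = 1 + 6.635776/186 = 1.035676.
Center = (0.37634 + 0.017838)/1.035676 = 0.38060.
Radicand: p̂(1−p̂)/n + z²/(4n²) = 0.001261877 + 0.000047952 = 0.001309829.
Half-width = z·√(radicand)/denom = 2.576·0.036192/1.035676 = 0.09002.
CI: 0.38060 ± 0.09002 = (0.2906, 0.4706).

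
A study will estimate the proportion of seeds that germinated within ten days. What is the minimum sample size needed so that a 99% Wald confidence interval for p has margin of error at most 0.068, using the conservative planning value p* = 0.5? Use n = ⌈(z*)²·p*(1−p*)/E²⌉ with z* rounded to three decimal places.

For 99% confidence, z* = 2.576.
p*(1−p*) = 0.50·0.50 = 0.2500.
Required n before rounding: 6.635776 × 0.2500 / 0.068² = 358.768.
⌈358.768⌉ = 359.

n = 359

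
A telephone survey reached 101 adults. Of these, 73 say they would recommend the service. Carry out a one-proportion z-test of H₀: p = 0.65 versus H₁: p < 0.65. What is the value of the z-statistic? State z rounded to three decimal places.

z = 1.533

p̂ = 73/101 = 0.72277.
Under H₀, SE = √(p₀(1−p₀)/n) = √(0.65·0.35/101) = √0.002252475 = 0.047460.
z = (p̂ − p₀)/SE = (0.72277 − 0.65)/0.047460 = 1.533.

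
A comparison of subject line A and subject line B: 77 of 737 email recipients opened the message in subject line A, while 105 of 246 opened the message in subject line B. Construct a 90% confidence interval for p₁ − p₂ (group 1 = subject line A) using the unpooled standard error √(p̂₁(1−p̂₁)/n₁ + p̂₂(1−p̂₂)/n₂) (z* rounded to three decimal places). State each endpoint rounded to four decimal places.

p̂₁ = 0.10448, p̂₂ = 0.42683, so the observed difference is -0.32235.
SE = √(0.000126950 + 0.000994496) = √0.001121446 = 0.033488.
The 90% critical value is z* = 1.645. Margin = 1.645·0.033488 = 0.05509.
Interval: -0.32235 ± 0.05509 → (-0.3774, -0.2673).

(-0.3774, -0.2673)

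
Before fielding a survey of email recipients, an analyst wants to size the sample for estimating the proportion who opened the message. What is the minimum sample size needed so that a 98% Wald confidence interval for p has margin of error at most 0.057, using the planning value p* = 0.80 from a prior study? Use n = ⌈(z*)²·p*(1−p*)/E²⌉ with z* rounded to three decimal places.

z* = 2.326 at the 98% level.
p*(1−p*) = 0.1600.
(z*)²·p*(1−p*)/E² = 5.410276·0.1600/0.003249 = 266.434.
⌈266.434⌉ = 267.

n = 267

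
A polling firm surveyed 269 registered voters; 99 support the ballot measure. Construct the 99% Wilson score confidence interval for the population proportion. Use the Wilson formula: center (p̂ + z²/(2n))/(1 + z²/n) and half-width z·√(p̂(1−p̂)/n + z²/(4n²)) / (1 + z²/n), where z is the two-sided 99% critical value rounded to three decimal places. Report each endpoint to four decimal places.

(0.2963, 0.4461)

Here p̂ = 99/269 = 0.36803 and z = 2.576 (z² = 6.635776).
1 + z²/n = 1.024668.
Center = (0.36803 + 0.012334)/1.024668 = 0.37121.
Radicand: p̂(1−p̂)/n + z²/(4n²) = 0.000864624 + 0.000022926 = 0.000887550.
Half-width = 2.576·√0.000887550/1.024668 = 0.07490.
Interval: 0.37121 ± 0.07490 → (0.2963, 0.4461).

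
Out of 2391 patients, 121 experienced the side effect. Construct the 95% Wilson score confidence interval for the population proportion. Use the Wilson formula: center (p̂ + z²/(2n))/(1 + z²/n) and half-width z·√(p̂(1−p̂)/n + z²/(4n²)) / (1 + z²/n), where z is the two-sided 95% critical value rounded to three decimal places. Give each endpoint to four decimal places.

p̂ = 121/2391 = 0.05061; z = 1.960, so z² = 3.841600.
Denominator 1 + z²/n = 1 + 3.841600/2391 = 1.001607.
Center = (0.05061 + 0.000803)/1.001607 = 0.05133.
Radicand: p̂(1−p̂)/n + z²/(4n²) = 0.000020094 + 0.000000168 = 0.000020262.
Half-width = 1.960·√0.000020262/1.001607 = 0.00881.
CI: 0.05133 ± 0.00881 = (0.0425, 0.0601).

(0.0425, 0.0601)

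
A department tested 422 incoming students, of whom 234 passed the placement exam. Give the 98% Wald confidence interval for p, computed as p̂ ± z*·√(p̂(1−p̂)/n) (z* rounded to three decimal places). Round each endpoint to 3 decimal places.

(0.498, 0.611)

Sample proportion p̂ = 234/422 = 0.55450.
Standard error of p̂: √(0.247029/422) = √0.000585378 = 0.024195.
The 98% critical value is z* = 2.326.
Margin of error: 2.326 × 0.024195 = 0.05628.
Interval: 0.55450 ± 0.05628 → (0.498, 0.611).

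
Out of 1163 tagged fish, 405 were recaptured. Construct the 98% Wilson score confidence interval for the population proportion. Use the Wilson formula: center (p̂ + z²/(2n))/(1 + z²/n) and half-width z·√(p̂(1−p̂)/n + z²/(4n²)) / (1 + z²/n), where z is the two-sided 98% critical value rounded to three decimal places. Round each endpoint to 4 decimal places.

p̂ = 405/1163 = 0.34824; z = 2.326, so z² = 5.410276.
Denominator 1 + z²/n = 1 + 5.410276/1163 = 1.004652.
Adjusted center: (0.34824 + z²/(2n))/1.004652 = 0.34894.
Radicand: p̂(1−p̂)/n + z²/(4n²) = 0.000195157 + 0.000001000 = 0.000196157.
Half-width = z·√(radicand)/denom = 2.326·0.014006/1.004652 = 0.03243.
CI: 0.34894 ± 0.03243 = (0.3165, 0.3814).

(0.3165, 0.3814)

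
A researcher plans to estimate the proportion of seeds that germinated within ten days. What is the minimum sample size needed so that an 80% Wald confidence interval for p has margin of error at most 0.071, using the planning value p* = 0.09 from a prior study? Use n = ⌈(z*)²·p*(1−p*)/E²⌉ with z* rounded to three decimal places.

For 80% confidence, z* = 1.282.
p*(1−p*) = 0.0819.
(z*)²·p*(1−p*)/E² = 1.643524·0.0819/0.005041 = 26.702.
⌈26.702⌉ = 27.

n = 27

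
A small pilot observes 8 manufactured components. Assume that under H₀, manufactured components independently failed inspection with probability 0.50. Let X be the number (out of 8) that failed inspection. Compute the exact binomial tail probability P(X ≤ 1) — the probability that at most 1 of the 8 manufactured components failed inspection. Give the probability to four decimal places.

P = 0.0352

X is binomial with n = 8 and p = 0.50.
P(X ≤ 1) = C(8,0)·0.50^0·0.50^8 + C(8,1)·0.50^1·0.50^7.
= 0.003906 + 0.031250 = 0.0352.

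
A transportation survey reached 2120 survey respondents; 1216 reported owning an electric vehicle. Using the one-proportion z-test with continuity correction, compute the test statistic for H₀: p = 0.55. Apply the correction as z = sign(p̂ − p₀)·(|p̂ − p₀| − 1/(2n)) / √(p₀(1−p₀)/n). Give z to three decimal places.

z = 2.161

The sample proportion is 1216/2120 = 0.57358. p̂ − p₀ = 0.023585.
1/(2n) = 0.000236.
Corrected numerator: |0.023585| − 0.000236 = 0.023349.
Under H₀, SE = √(p₀(1−p₀)/n) = √(0.55·0.45/2120) = √0.000116745 = 0.010805.
z = (+)0.023349/0.010805 = 2.161.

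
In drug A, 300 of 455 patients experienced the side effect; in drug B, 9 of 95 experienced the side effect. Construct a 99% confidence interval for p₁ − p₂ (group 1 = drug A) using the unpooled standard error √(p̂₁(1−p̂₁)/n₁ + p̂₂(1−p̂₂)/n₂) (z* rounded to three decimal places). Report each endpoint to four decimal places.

(0.4683, 0.6609)

p̂₁ = 0.65934, p̂₂ = 0.09474, so the observed difference is 0.56460.
SE = √(0.000493650 + 0.000902756) = √0.001396406 = 0.037369.
z* = 2.576 at the 99% level. Margin of error = 0.09626.
CI: 0.56460 ± 0.09626 = (0.4683, 0.6609).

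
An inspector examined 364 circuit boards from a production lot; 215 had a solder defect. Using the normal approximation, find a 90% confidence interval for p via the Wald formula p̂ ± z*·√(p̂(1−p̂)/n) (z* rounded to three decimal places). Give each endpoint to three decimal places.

The sample proportion is 215/364 = 0.59066.
SE = √(p̂(1−p̂)/n) = √(0.241781/364) = 0.025773.
The 90% critical value is z* = 1.645.
Margin of error: 1.645 × 0.025773 = 0.04240.
CI: 0.59066 ± 0.04240 = (0.548, 0.633).

(0.548, 0.633)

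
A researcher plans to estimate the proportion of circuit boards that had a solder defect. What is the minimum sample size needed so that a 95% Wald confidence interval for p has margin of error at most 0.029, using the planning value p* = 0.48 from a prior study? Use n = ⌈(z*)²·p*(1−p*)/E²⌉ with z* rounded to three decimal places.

n = 1141

The 95% critical value is z* = 1.960.
p*(1−p*) = 0.48·0.52 = 0.2496.
(z*)²·p*(1−p*)/E² = 3.841600·0.2496/0.000841 = 1140.147.
Rounding up, n = 1141.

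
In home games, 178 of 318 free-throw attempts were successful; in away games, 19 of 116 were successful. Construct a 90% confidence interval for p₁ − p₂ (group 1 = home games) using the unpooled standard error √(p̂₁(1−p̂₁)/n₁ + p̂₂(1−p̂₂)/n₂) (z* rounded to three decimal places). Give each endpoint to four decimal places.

p̂₁ = 0.55975, p̂₂ = 0.16379, so the observed difference is 0.39596.
Unpooled SE = √(p̂₁(1−p̂₁)/n₁ + p̂₂(1−p̂₂)/n₂) = √(0.000774938 + 0.001180732) = 0.044223.
The 90% critical value is z* = 1.645. Margin of error = 0.07275.
CI: 0.39596 ± 0.07275 = (0.3232, 0.4687).

(0.3232, 0.4687)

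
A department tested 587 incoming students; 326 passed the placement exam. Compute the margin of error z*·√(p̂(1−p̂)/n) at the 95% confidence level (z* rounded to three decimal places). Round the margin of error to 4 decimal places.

ME = 0.0402

With x = 326 successes in n = 587, p̂ = 0.55537.
Standard error of p̂: √(0.246935/587) = √0.000420672 = 0.020510.
For 95% confidence, z* = 1.960.
ME = 1.960·0.020510 = 0.0402.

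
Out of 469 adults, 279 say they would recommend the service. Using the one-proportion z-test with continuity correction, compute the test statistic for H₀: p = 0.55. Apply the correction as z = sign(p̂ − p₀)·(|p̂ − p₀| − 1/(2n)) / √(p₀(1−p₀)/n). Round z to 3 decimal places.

z = 1.907

Sample proportion p̂ = 279/469 = 0.59488. p̂ − p₀ = 0.044883.
Continuity correction 1/(2n) = 1/938 = 0.001066.
Corrected numerator: |0.044883| − 0.001066 = 0.043817.
Under H₀, SE = √(p₀(1−p₀)/n) = √(0.55·0.45/469) = √0.000527719 = 0.022972.
z = +0.043817/0.022972 = 1.907.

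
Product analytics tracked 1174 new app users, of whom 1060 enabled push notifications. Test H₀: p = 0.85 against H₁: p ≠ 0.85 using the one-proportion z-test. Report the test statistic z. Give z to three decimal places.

z = 5.076

Sample proportion p̂ = 1060/1174 = 0.90290.
SE₀ = √(0.85·0.15/1174) = 0.010421.
z = (p̂ − p₀)/SE = (0.90290 − 0.85)/0.010421 = 5.076.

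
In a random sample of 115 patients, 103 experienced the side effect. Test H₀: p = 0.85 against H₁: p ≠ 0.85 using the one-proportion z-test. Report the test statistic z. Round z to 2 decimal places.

p̂ = 103/115 = 0.89565.
Under H₀, SE = √(p₀(1−p₀)/n) = √(0.85·0.15/115) = √0.001108696 = 0.033297.
z = (p̂ − p₀)/SE = (0.89565 − 0.85)/0.033297 = 1.37.

z = 1.37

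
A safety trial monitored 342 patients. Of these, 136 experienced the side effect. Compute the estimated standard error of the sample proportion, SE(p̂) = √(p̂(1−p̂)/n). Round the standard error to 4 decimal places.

SE = 0.0265

p̂ = 136/342 = 0.39766.
p̂(1−p̂) = 0.239527.
Dividing by n and taking the root: √0.000700371 = 0.0265.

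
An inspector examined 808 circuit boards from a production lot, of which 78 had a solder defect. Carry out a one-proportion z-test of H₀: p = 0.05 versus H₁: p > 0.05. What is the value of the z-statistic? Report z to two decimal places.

z = 6.07

Sample proportion p̂ = 78/808 = 0.09653.
SE₀ = √(0.05·0.95/808) = 0.007667.
Test statistic: z = 0.04653/0.007667 = 6.07.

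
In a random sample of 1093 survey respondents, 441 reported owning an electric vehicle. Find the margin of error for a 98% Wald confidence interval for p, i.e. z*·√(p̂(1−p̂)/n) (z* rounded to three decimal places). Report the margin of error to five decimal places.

The sample proportion is 441/1093 = 0.40348.
Standard error of p̂: √(0.240683/1093) = √0.000220204 = 0.014839.
The 98% critical value is z* = 2.326.
ME = 2.326·0.014839 = 0.03452.

ME = 0.03452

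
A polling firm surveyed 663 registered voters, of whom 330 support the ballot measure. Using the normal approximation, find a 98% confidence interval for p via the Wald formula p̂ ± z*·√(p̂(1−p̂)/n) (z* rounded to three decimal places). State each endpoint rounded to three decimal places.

Sample proportion p̂ = 330/663 = 0.49774.
SE = √(p̂(1−p̂)/n) = √(0.249995/663) = 0.019418.
z* = 2.326 at the 98% level.
Margin = 2.326·0.019418 = 0.04517.
CI: 0.49774 ± 0.04517 = (0.453, 0.543).

(0.453, 0.543)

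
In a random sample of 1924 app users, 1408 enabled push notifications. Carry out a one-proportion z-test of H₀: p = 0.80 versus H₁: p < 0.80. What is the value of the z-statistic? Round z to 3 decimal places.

Sample proportion p̂ = 1408/1924 = 0.73181.
SE₀ = √(0.80·0.20/1924) = 0.009119.
z = (p̂ − p₀)/SE = (0.73181 − 0.80)/0.009119 = -7.478.

z = -7.478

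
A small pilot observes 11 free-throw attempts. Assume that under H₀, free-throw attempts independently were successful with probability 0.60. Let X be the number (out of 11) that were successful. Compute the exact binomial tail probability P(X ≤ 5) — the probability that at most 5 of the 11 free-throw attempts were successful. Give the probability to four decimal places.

X ~ Binomial(n=11, p=0.60).
P(X ≤ 5) = Σ_{j=0}^{5} C(11,j)·0.60^j·0.40^{11−j}.
= 0.000042 + 0.000692 + 0.005190 + 0.023357 + 0.070071 + 0.147149 = 0.2465.

P = 0.2465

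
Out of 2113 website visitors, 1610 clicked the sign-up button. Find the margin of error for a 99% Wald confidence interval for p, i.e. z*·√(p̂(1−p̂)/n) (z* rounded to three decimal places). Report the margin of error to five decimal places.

With x = 1610 successes in n = 2113, p̂ = 0.76195.
Standard error of p̂: √(0.181382/2113) = √0.000085841 = 0.009265.
For 99% confidence, z* = 2.576.
So ME = 0.02387.

ME = 0.02387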